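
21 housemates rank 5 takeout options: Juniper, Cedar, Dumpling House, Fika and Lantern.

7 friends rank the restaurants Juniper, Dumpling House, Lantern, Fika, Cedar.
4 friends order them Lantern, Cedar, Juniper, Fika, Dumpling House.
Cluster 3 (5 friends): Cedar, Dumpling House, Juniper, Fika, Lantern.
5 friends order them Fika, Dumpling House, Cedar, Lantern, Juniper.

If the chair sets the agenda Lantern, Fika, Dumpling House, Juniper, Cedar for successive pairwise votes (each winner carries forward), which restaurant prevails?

Cedar

Round 1: Lantern vs Fika — 11–10, Lantern advances.
Round 2: Lantern vs Dumpling House — 4–17, Dumpling House advances.
Round 3: Dumpling House vs Juniper — 10–11, Juniper advances.
Round 4: Juniper vs Cedar — 7–14, Cedar advances.
The agenda winner is Cedar.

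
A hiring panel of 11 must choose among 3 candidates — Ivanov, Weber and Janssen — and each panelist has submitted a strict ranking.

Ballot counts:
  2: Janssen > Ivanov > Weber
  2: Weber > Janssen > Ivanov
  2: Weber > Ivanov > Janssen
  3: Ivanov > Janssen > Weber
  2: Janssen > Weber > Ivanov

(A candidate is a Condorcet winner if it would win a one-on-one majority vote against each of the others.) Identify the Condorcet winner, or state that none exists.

Check each pair by majority over 11 ballots:
Ivanov vs Weber: Weber, 6–5.
Ivanov–Janssen: Janssen 6–5.
Weber–Janssen: Janssen 7–4.
Janssen beats each of Ivanov, Weber — Janssen is the Condorcet winner.

Janssen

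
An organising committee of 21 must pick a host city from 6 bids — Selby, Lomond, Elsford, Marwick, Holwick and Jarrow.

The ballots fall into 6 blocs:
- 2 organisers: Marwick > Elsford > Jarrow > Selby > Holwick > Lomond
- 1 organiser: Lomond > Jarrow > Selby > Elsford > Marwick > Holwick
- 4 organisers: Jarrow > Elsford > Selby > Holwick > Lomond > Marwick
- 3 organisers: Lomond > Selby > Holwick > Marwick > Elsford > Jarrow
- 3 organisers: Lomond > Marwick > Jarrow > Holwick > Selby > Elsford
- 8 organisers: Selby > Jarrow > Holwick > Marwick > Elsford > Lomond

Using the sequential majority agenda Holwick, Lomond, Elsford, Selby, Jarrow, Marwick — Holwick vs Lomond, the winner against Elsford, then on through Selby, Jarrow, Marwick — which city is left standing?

Round 1: Holwick vs Lomond — 14–7, Holwick advances.
Round 2: Holwick vs Elsford — 14–7, Holwick advances.
Round 3: Holwick vs Selby — 3–18, Selby advances.
Round 4: Selby vs Jarrow — 11–10, Selby advances.
Round 5: Selby vs Marwick — 16–5, Selby advances.
Selby survives the agenda.

Selby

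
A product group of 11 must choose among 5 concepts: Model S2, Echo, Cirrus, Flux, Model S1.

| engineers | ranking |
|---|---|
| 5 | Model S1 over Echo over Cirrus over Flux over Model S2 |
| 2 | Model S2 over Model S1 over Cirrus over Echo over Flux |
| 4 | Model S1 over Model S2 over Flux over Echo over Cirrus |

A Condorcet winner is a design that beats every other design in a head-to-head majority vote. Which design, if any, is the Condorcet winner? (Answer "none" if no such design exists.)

Model S1

Pairwise majorities:
Model S2 vs Echo: Model S2, 6–5.
Model S2 vs Cirrus: Model S2 preferred on 2+4 = 6 ballots; Model S2 wins 6–5.
Model S2 vs Flux: 6 to 5, Model S2.
Model S2 vs Model S1: 2 to 9, Model S1.
Echo vs Cirrus: Echo preferred on 5+4 = 9 ballots; Echo wins 9–2.
Echo vs Flux: Echo preferred on 5+2 = 7 ballots; Echo wins 7–4.
Echo vs Model S1: Model S1 wins 11–0.
Cirrus vs Flux: Cirrus wins 7–4.
Cirrus vs Model S1: Cirrus is ranked higher on 0 ballots, Model S1 on 11. Model S1 wins 11–0.
Flux vs Model S1: Flux preferred on 0 ballots; Model S1 wins 11–0.
Only Model S1 has no losses; Model S1 is the Condorcet winner.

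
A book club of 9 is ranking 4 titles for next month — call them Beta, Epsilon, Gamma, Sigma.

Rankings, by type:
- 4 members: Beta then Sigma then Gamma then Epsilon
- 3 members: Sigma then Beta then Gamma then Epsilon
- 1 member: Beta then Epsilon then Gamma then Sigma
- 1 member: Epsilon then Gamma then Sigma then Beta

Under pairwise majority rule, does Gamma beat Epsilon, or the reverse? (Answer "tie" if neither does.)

Ballots ranking Gamma above Epsilon: 4 + 3 = 7.
Ballots ranking Epsilon above Gamma: 9 − 7 = 2.
Gamma wins the head-to-head 7–2.

Gamma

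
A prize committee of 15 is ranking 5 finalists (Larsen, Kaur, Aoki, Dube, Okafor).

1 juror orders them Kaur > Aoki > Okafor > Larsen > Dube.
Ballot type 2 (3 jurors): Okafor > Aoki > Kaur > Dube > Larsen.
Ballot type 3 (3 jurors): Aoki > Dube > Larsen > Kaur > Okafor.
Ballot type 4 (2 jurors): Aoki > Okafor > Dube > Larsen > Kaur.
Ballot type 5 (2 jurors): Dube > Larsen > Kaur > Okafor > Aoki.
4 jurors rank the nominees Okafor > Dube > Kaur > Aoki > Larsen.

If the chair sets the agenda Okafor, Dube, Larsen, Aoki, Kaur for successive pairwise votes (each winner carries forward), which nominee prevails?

Okafor

Round 1: Okafor vs Dube — 10–5, Okafor advances.
Round 2: Okafor vs Larsen — 10–5, Okafor advances.
Round 3: Okafor vs Aoki — 9–6, Okafor advances.
Round 4: Okafor vs Kaur — 9–6, Okafor advances.
The agenda winner is Okafor.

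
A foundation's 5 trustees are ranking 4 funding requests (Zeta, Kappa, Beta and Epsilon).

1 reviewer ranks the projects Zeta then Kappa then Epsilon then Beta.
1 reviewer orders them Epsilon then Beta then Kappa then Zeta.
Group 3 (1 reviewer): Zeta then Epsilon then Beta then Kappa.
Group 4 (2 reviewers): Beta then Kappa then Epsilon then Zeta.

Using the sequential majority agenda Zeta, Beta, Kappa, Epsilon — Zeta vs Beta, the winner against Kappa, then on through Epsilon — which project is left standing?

Epsilon

Round 1: Zeta vs Beta — 2–3, Beta advances.
Round 2: Beta vs Kappa — 4–1, Beta advances.
Round 3: Beta vs Epsilon — 2–3, Epsilon advances.
The agenda winner is Epsilon.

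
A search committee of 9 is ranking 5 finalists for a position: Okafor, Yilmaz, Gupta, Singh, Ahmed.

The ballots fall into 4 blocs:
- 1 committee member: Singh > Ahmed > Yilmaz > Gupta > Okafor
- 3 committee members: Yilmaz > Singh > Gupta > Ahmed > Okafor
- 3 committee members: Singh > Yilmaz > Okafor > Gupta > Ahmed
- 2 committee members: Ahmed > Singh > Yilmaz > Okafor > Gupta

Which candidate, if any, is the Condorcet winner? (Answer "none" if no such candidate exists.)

Head-to-head results (9 committee members):
Okafor vs Yilmaz: Yilmaz wins 9–0.
Okafor vs Gupta: Okafor wins 5–4.
Okafor vs Singh: Singh, 9–0.
Okafor vs Ahmed: Ahmed wins 6–3.
Yilmaz–Gupta: Yilmaz 9–0.
Yilmaz vs Singh: Singh, 6–3.
Yilmaz vs Ahmed: Yilmaz wins 6–3.
Gupta vs Singh: Singh wins 9–0.
Gupta vs Ahmed: Gupta wins 6–3.
Singh–Ahmed: Singh 7–2.
Singh beats each of Okafor, Yilmaz, Gupta, Ahmed — Singh is the Condorcet winner.

Singh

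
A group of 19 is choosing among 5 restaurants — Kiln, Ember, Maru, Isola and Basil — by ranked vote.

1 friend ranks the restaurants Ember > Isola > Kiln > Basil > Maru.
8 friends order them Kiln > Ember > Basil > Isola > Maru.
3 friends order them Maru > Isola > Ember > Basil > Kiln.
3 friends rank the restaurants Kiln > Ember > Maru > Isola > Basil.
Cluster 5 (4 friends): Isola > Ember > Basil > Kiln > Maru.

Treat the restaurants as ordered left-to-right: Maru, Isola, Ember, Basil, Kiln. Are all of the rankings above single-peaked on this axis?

no

Axis positions: Maru=1, Isola=2, Ember=3, Basil=4, Kiln=5.
Cluster 1: ranking walks positions 3-2-5-4-1; Kiln is ranked above Basil even though Basil lies between Kiln and the peak Ember on the axis — preferences dip and rise again. Not single-peaked.
Cluster 2: ranking walks positions 5-3-4-2-1; Ember is ranked above Basil even though Basil lies between Ember and the peak Kiln on the axis — preferences dip and rise again. Not single-peaked.
Cluster 3 (peak Maru at position 1): ranking walks positions 1-2-3-4-5, expanding outward from the peak — single-peaked.
Cluster 4: ranking walks positions 5-3-1-2-4; Ember is ranked above Basil even though Basil lies between Ember and the peak Kiln on the axis — preferences dip and rise again. Not single-peaked.
Cluster 5 (peak Isola at position 2): ranking walks positions 2-3-4-5-1, expanding outward from the peak — single-peaked.
Cluster 1 violates single-peakedness, so the profile is not single-peaked on this axis.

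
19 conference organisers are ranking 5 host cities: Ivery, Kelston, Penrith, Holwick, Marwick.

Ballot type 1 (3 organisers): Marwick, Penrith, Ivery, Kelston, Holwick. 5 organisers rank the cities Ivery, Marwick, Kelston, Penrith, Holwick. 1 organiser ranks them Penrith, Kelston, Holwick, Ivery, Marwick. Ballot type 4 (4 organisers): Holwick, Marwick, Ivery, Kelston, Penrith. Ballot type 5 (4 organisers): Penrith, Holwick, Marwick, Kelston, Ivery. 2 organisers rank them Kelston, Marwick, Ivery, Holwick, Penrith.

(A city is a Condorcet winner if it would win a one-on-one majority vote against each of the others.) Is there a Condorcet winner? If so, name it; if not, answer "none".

Pairwise majorities:
Ivery vs Kelston: 12 to 7, Ivery.
Ivery vs Penrith: 11 to 8, Ivery.
Ivery vs Holwick: Ivery is ranked higher on 3+5+2 = 10 ballots, Holwick on 9. Ivery wins 10–9.
Ivery vs Marwick: 5+1 = 6 for Ivery, 13 for Marwick — Marwick by 13–6.
Kelston vs Penrith: Kelston preferred on 5+4+2 = 11 ballots; Kelston wins 11–8.
Kelston vs Holwick: Kelston is ranked higher on 3+5+1+2 = 11 ballots, Holwick on 8. Kelston wins 11–8.
Kelston vs Marwick: 1+2 = 3 for Kelston, 16 for Marwick — Marwick by 16–3.
Penrith vs Holwick: 13 to 6, Penrith.
Penrith vs Marwick: 5 to 14, Marwick.
Holwick vs Marwick: 9 to 10, Marwick.
Only Marwick has no losses; Marwick is the Condorcet winner.

Marwick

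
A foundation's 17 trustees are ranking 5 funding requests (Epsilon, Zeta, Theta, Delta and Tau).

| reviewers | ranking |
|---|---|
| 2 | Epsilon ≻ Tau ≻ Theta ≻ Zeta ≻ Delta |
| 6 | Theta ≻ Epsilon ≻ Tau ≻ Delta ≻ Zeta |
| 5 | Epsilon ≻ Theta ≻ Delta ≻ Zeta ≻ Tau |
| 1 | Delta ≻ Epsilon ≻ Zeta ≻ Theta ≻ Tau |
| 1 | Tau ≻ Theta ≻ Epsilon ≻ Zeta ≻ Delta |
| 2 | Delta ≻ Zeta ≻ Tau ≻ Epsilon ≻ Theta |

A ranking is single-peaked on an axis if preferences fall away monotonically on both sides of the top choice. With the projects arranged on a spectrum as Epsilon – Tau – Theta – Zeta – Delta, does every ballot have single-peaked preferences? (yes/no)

no

Axis positions: Epsilon=1, Tau=2, Theta=3, Zeta=4, Delta=5.
Group 1 (peak Epsilon at position 1): ranking walks positions 1-2-3-4-5, expanding outward from the peak — single-peaked.
Group 2: ranking walks positions 3-1-2-5-4; Epsilon is ranked above Tau even though Tau lies between Epsilon and the peak Theta on the axis — preferences dip and rise again. Not single-peaked.
Group 3: ranking walks positions 1-3-5-4-2; Theta is ranked above Tau even though Tau lies between Theta and the peak Epsilon on the axis — preferences dip and rise again. Not single-peaked.
Group 4: ranking walks positions 5-1-4-3-2; Epsilon is ranked above Zeta even though Zeta lies between Epsilon and the peak Delta on the axis — preferences dip and rise again. Not single-peaked.
Group 5 (peak Tau at position 2): ranking walks positions 2-3-1-4-5, expanding outward from the peak — single-peaked.
Group 6: ranking walks positions 5-4-2-1-3; Tau is ranked above Theta even though Theta lies between Tau and the peak Delta on the axis — preferences dip and rise again. Not single-peaked.
Group 2 violates single-peakedness, so the profile is not single-peaked on this axis.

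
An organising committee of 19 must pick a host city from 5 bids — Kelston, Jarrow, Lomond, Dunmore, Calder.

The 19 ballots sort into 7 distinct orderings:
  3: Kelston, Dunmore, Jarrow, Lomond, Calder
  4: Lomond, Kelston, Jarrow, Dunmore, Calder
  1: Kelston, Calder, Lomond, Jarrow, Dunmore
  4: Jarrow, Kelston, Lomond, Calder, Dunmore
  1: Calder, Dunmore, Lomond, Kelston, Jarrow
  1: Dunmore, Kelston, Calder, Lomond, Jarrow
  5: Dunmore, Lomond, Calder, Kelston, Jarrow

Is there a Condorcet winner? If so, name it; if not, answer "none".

none

Check each pair by majority over 19 ballots:
Kelston–Jarrow: Kelston 15–4.
Kelston vs Lomond: Lomond, 10–9.
Kelston vs Dunmore: Kelston wins 12–7.
Kelston vs Calder: Kelston, 13–6.
Jarrow vs Lomond: Lomond, 12–7.
Jarrow vs Dunmore: Dunmore wins 10–9.
Jarrow vs Calder: Jarrow wins 11–8.
Lomond vs Dunmore: Dunmore, 10–9.
Lomond vs Calder: Lomond wins 16–3.
Dunmore–Calder: Dunmore 13–6.
Each city drops at least one matchup (Kelston loses to Lomond; Jarrow loses to Kelston; Lomond loses to Dunmore; Dunmore loses to Kelston; Calder loses to Kelston); the cycle Kelston > Dunmore > Lomond > Kelston rules out a Condorcet winner.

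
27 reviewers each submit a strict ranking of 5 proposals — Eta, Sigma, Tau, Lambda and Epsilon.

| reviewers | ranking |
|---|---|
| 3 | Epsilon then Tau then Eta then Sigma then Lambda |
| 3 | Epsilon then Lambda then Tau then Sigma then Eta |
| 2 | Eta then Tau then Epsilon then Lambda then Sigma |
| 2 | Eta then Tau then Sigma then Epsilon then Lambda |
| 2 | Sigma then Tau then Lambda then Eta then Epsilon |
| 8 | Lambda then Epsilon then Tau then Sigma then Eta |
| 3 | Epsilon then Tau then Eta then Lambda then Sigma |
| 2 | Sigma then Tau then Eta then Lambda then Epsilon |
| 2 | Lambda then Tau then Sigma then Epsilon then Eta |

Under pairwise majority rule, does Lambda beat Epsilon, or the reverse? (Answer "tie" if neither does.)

Ballots ranking Lambda above Epsilon: 2 + 8 + 2 + 2 = 14.
Ballots ranking Epsilon above Lambda: 27 − 14 = 13.
Lambda wins the head-to-head 14–13.

Lambda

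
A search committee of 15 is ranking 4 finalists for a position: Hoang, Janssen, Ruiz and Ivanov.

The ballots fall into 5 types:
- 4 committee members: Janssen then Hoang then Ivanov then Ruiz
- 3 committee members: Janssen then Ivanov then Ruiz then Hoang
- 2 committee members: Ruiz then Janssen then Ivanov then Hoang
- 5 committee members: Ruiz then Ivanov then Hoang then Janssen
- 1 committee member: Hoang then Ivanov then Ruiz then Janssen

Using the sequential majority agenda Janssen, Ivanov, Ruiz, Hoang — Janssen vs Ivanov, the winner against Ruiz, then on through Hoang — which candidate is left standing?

Ruiz

Round 1: Janssen vs Ivanov — 9–6, Janssen advances.
Round 2: Janssen vs Ruiz — 7–8, Ruiz advances.
Round 3: Ruiz vs Hoang — 10–5, Ruiz advances.
Ruiz survives the agenda.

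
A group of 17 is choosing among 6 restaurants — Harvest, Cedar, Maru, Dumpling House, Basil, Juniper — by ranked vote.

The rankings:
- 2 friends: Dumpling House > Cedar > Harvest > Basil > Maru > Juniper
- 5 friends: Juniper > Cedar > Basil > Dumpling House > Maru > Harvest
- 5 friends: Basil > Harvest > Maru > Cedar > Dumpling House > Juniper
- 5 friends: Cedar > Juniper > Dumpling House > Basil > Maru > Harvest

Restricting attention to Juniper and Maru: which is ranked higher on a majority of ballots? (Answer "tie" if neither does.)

Juniper

Ballots ranking Juniper above Maru: 5 + 5 = 10.
Ballots ranking Maru above Juniper: 17 − 10 = 7.
Juniper wins the head-to-head 10–7.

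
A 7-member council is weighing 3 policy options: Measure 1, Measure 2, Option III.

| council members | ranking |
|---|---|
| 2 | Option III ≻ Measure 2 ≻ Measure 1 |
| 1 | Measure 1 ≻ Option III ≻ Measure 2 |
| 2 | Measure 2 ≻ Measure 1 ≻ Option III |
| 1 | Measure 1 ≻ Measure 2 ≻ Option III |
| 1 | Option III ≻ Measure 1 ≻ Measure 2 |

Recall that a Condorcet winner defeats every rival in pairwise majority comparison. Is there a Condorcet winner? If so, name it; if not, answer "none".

none

Head-to-head results (7 council members):
Measure 1 vs Measure 2: Measure 2 wins 4–3.
Measure 1 vs Option III: Measure 1 wins 4–3.
Measure 2–Option III: Option III 4–3.
Each option drops at least one matchup (Measure 1 loses to Measure 2; Measure 2 loses to Option III; Option III loses to Measure 1); the cycle Measure 1 → Option III → Measure 2 → Measure 1 rules out a Condorcet winner.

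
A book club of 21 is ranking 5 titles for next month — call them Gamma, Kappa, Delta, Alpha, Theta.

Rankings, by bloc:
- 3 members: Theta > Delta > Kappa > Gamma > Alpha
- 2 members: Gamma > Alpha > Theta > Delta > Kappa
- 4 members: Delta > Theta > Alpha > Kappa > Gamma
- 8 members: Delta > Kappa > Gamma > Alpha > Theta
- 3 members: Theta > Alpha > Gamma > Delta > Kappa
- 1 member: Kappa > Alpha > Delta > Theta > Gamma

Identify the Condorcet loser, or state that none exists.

none

Head-to-head results (21 members):
Gamma vs Kappa: Kappa, 16–5.
Gamma vs Delta: 5 to 16, Delta.
Gamma vs Alpha: Gamma, 13–8.
Gamma vs Theta: Theta, 11–10.
Kappa vs Delta: 1 to 20, Delta.
Kappa vs Alpha: 3+8+1 = 12 for Kappa, 9 for Alpha — Kappa by 12–9.
Kappa vs Theta: Theta wins 12–9.
Delta vs Alpha: 15 to 6, Delta.
Delta vs Theta: 4+8+1 = 13 for Delta, 8 for Theta — Delta by 13–8.
Alpha–Theta: Alpha 11–10.
Every book wins at least one matchup (Gamma beats Alpha; Kappa beats Gamma; Delta beats Gamma; Alpha beats Theta; Theta beats Gamma), so there is no Condorcet loser.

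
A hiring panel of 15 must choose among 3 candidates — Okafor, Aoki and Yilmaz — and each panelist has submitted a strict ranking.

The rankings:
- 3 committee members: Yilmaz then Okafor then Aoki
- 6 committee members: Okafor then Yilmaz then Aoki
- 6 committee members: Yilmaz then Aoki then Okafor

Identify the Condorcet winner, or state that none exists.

Pairwise majorities:
Okafor vs Aoki: Okafor is ranked higher on 3+6 = 9 ballots, Aoki on 6. Okafor wins 9–6.
Okafor vs Yilmaz: Yilmaz, 9–6.
Aoki vs Yilmaz: Yilmaz wins 15–0.
Only Yilmaz has no losses; Yilmaz is the Condorcet winner.

Yilmaz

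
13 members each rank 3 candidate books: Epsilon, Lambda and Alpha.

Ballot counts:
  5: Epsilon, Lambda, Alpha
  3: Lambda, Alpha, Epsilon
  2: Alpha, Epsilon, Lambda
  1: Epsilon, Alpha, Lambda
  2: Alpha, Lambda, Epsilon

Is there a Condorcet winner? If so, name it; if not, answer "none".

Head-to-head results (13 members):
Epsilon vs Lambda: 5+2+1 = 8 for Epsilon, 5 for Lambda — Epsilon by 8–5.
Epsilon vs Alpha: Epsilon is ranked higher on 5+1 = 6 ballots, Alpha on 7. Alpha wins 7–6.
Lambda vs Alpha: Lambda is ranked higher on 5+3 = 8 ballots, Alpha on 5. Lambda wins 8–5.
Every book loses at least once (Epsilon loses to Alpha; Lambda loses to Epsilon; Alpha loses to Lambda). The majority relation contains the cycle Epsilon beats Lambda beats Alpha beats Epsilon, so there is no Condorcet winner.

none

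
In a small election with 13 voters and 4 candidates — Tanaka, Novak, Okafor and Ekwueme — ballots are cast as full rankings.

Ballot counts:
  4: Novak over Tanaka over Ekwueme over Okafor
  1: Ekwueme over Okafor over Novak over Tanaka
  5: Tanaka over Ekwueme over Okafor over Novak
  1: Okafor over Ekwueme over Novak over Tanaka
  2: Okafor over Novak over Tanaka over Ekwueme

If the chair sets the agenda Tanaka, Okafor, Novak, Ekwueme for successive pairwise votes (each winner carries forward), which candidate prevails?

Round 1: Tanaka vs Okafor — 9–4, Tanaka advances.
Round 2: Tanaka vs Novak — 5–8, Novak advances.
Round 3: Novak vs Ekwueme — 6–7, Ekwueme advances.
The agenda winner is Ekwueme.

Ekwueme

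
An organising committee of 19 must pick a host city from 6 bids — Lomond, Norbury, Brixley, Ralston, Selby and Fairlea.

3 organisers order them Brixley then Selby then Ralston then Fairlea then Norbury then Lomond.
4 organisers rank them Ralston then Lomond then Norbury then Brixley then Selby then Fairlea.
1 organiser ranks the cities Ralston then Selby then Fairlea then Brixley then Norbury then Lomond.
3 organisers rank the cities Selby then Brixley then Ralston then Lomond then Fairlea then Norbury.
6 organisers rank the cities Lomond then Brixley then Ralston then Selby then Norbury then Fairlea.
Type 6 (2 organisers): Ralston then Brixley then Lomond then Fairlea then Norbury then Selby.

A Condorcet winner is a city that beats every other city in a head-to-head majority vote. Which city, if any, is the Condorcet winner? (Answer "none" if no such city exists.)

Head-to-head results (19 organisers):
Lomond vs Norbury: Lomond, 15–4.
Lomond–Brixley: Lomond 10–9.
Lomond vs Ralston: Ralston, 13–6.
Lomond vs Selby: Lomond wins 12–7.
Lomond–Fairlea: Lomond 15–4.
Norbury–Brixley: Brixley 15–4.
Norbury vs Ralston: Ralston wins 19–0.
Norbury vs Selby: Selby wins 13–6.
Norbury vs Fairlea: Norbury wins 10–9.
Brixley–Ralston: Brixley 12–7.
Brixley–Selby: Brixley 15–4.
Brixley vs Fairlea: Brixley, 18–1.
Ralston vs Selby: Ralston wins 13–6.
Ralston vs Fairlea: Ralston, 19–0.
Selby vs Fairlea: Selby wins 17–2.
No city is unbeaten: Lomond loses to Ralston; Norbury loses to Lomond; Brixley loses to Lomond; Ralston loses to Brixley; Selby loses to Lomond; Fairlea loses to Lomond. In particular Lomond → Brixley → Ralston → Lomond is a majority cycle — no Condorcet winner exists.

none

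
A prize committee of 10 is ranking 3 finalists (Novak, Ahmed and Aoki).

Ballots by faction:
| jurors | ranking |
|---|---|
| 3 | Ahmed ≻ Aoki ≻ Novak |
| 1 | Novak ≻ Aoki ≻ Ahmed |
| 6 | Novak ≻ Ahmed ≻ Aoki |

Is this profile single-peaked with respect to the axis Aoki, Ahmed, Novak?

no

Axis positions: Aoki=1, Ahmed=2, Novak=3.
Faction 1 (peak Ahmed at position 2): ranking walks positions 2-1-3, expanding outward from the peak — single-peaked.
Faction 2: ranking walks positions 3-1-2; Aoki is ranked above Ahmed even though Ahmed lies between Aoki and the peak Novak on the axis — preferences dip and rise again. Not single-peaked.
Faction 3 (peak Novak at position 3): ranking walks positions 3-2-1, expanding outward from the peak — single-peaked.
Faction 2 violates single-peakedness, so the profile is not single-peaked on this axis.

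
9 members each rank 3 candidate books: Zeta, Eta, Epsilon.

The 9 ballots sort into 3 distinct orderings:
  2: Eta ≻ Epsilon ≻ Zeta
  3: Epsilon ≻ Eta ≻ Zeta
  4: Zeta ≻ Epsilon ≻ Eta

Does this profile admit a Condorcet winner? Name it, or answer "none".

Epsilon

Head-to-head results (9 members):
Zeta vs Eta: 4 to 5, Eta.
Zeta vs Epsilon: 4 for Zeta, 5 for Epsilon — Epsilon by 5–4.
Eta vs Epsilon: 2 for Eta, 7 for Epsilon — Epsilon by 7–2.
Epsilon defeats every rival head-to-head and is the Condorcet winner.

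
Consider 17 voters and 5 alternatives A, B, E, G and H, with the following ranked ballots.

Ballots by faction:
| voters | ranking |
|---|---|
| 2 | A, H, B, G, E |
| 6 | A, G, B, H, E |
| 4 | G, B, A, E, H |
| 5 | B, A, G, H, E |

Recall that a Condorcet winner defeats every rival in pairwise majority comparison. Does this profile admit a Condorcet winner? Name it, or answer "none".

none

Head-to-head results (17 voters):
A vs B: B, 9–8.
A vs E: A, 17–0.
A–G: A 13–4.
A vs H: A wins 17–0.
B vs E: B wins 17–0.
B–G: G 10–7.
B–H: B 15–2.
E vs G: G wins 17–0.
E–H: H 13–4.
G vs H: G wins 15–2.
Each alternative drops at least one matchup (A loses to B; B loses to G; E loses to A; G loses to A; H loses to A); the cycle A → G → B → A rules out a Condorcet winner.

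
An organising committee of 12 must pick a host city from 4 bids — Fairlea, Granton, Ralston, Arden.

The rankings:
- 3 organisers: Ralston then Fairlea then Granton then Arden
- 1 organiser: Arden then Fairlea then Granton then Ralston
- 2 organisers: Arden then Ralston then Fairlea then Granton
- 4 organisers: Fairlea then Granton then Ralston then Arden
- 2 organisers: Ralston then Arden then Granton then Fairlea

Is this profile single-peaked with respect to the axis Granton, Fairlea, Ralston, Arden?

Axis positions: Granton=1, Fairlea=2, Ralston=3, Arden=4.
Faction 1 (peak Ralston at position 3): ranking walks positions 3-2-1-4, expanding outward from the peak — single-peaked.
Faction 2: ranking walks positions 4-2-1-3; Fairlea is ranked above Ralston even though Ralston lies between Fairlea and the peak Arden on the axis — preferences dip and rise again. Not single-peaked.
Faction 3 (peak Arden at position 4): ranking walks positions 4-3-2-1, expanding outward from the peak — single-peaked.
Faction 4 (peak Fairlea at position 2): ranking walks positions 2-1-3-4, expanding outward from the peak — single-peaked.
Faction 5: ranking walks positions 3-4-1-2; Granton is ranked above Fairlea even though Fairlea lies between Granton and the peak Ralston on the axis — preferences dip and rise again. Not single-peaked.
Faction 2 violates single-peakedness, so the profile is not single-peaked on this axis.

no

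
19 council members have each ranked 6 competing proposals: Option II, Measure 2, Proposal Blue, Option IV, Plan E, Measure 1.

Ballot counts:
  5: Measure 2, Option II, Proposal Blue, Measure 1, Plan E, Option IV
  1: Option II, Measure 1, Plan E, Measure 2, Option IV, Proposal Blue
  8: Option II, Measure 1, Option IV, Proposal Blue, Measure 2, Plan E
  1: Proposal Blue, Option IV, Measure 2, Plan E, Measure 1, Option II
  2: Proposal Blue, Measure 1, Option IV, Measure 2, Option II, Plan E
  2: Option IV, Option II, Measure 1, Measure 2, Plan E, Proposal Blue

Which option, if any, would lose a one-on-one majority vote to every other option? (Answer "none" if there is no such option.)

Head-to-head results (19 council members):
Option II vs Measure 2: Option II preferred on 1+8+2 = 11 ballots; Option II wins 11–8.
Option II vs Proposal Blue: Option II wins 16–3.
Option II–Option IV: Option II 14–5.
Option II vs Plan E: Option II is ranked higher on 5+1+8+2+2 = 18 ballots, Plan E on 1. Option II wins 18–1.
Option II vs Measure 1: Option II, 16–3.
Measure 2–Proposal Blue: Proposal Blue 11–8.
Measure 2 vs Option IV: Option IV, 13–6.
Measure 2–Plan E: Measure 2 18–1.
Measure 2 vs Measure 1: Measure 1 wins 13–6.
Proposal Blue vs Option IV: Option IV wins 11–8.
Proposal Blue vs Plan E: 16 to 3, Proposal Blue.
Proposal Blue vs Measure 1: Proposal Blue preferred on 5+1+2 = 8 ballots; Measure 1 wins 11–8.
Option IV–Plan E: Option IV 13–6.
Option IV vs Measure 1: Option IV preferred on 1+2 = 3 ballots; Measure 1 wins 16–3.
Plan E–Measure 1: Measure 1 18–1.
Only Plan E has no wins; Plan E is the Condorcet loser.

Plan E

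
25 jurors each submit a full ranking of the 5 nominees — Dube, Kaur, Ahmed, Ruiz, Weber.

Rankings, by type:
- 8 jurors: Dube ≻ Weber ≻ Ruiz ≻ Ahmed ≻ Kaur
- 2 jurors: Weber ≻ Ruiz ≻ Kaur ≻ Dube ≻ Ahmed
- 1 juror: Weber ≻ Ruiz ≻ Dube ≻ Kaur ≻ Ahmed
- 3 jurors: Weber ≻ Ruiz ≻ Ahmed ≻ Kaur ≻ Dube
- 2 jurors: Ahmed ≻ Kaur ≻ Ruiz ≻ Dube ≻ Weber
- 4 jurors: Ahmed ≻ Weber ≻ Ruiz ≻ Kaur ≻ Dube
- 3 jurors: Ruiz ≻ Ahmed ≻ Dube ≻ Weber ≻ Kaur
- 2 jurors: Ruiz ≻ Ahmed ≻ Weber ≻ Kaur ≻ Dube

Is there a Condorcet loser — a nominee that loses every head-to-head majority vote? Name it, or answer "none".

none

Head-to-head results (25 jurors):
Dube vs Kaur: Kaur wins 13–12.
Dube vs Ahmed: Ahmed, 14–11.
Dube vs Ruiz: 8 to 17, Ruiz.
Dube vs Weber: Dube preferred on 8+2+3 = 13 ballots; Dube wins 13–12.
Kaur vs Ahmed: 2+1 = 3 for Kaur, 22 for Ahmed — Ahmed by 22–3.
Kaur vs Ruiz: 2 for Kaur, 23 for Ruiz — Ruiz by 23–2.
Kaur vs Weber: 2 for Kaur, 23 for Weber — Weber by 23–2.
Ahmed vs Ruiz: Ruiz, 19–6.
Ahmed–Weber: Weber 14–11.
Ruiz vs Weber: 2+3+2 = 7 for Ruiz, 18 for Weber — Weber by 18–7.
No nominee is winless: Dube beats Weber; Kaur beats Dube; Ahmed beats Dube; Ruiz beats Dube; Weber beats Kaur. There is no Condorcet loser.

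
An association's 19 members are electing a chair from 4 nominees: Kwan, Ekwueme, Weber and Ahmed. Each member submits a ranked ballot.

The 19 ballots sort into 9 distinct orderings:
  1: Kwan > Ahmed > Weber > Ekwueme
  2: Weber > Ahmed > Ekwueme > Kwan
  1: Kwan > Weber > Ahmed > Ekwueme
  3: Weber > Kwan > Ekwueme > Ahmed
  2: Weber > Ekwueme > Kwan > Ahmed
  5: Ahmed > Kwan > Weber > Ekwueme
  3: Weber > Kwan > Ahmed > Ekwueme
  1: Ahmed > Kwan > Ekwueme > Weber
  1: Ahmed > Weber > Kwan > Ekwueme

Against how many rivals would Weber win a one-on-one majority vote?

Weber against each rival (19 voters):
Weber vs Kwan: 2+3+2+3+1 = 11 for Weber, 8 for Kwan — Weber by 11–8.
Weber vs Ekwueme: Weber is ranked higher on 18 ballots, Ekwueme on 1. Weber wins 18–1.
Weber vs Ahmed: 2+1+3+2+3 = 11 for Weber, 8 for Ahmed — Weber by 11–8.
Weber beats Kwan, Ekwueme, Ahmed — 3 pairwise wins.

3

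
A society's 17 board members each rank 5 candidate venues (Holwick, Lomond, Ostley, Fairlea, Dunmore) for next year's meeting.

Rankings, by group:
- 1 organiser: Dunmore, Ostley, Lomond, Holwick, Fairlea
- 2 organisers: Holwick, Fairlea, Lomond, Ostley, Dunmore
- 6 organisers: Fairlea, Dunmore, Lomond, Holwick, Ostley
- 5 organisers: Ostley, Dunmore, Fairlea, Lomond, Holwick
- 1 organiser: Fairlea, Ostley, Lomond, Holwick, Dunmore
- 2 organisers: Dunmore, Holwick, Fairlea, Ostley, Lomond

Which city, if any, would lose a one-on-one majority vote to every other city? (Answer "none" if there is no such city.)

none

Pairwise majorities:
Holwick–Lomond: Lomond 13–4.
Holwick vs Ostley: Holwick, 10–7.
Holwick–Fairlea: Fairlea 12–5.
Holwick–Dunmore: Dunmore 14–3.
Lomond vs Ostley: Ostley, 9–8.
Lomond vs Fairlea: Fairlea wins 16–1.
Lomond vs Dunmore: Dunmore, 14–3.
Ostley vs Fairlea: Fairlea wins 11–6.
Ostley vs Dunmore: Dunmore, 9–8.
Fairlea vs Dunmore: Fairlea is ranked higher on 2+6+1 = 9 ballots, Dunmore on 8. Fairlea wins 9–8.
No city is winless: Holwick beats Ostley; Lomond beats Holwick; Ostley beats Lomond; Fairlea beats Holwick; Dunmore beats Holwick. There is no Condorcet loser.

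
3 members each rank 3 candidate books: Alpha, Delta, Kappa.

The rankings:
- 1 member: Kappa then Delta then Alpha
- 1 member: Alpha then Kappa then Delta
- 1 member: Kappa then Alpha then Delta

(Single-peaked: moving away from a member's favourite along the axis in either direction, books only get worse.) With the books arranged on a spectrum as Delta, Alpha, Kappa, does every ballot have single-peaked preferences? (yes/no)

no

Axis positions: Delta=1, Alpha=2, Kappa=3.
Ballot type 1: ranking walks positions 3-1-2; Delta is ranked above Alpha even though Alpha lies between Delta and the peak Kappa on the axis — preferences dip and rise again. Not single-peaked.
Ballot type 2 (peak Alpha at position 2): ranking walks positions 2-3-1, expanding outward from the peak — single-peaked.
Ballot type 3 (peak Kappa at position 3): ranking walks positions 3-2-1, expanding outward from the peak — single-peaked.
Ballot type 1 violates single-peakedness, so the profile is not single-peaked on this axis.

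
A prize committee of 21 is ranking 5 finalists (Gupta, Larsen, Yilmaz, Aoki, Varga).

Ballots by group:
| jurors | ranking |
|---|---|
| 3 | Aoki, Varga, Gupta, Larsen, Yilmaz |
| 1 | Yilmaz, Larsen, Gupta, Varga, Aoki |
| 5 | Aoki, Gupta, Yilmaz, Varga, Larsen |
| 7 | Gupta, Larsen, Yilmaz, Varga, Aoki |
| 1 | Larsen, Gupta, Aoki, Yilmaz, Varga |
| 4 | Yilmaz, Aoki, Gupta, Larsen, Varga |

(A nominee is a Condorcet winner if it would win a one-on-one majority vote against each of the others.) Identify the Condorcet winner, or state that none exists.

none

Head-to-head results (21 jurors):
Gupta vs Larsen: Gupta wins 19–2.
Gupta vs Yilmaz: Gupta wins 16–5.
Gupta vs Aoki: Aoki wins 12–9.
Gupta–Varga: Gupta 18–3.
Larsen–Yilmaz: Larsen 11–10.
Larsen vs Aoki: Aoki, 12–9.
Larsen vs Varga: Larsen wins 13–8.
Yilmaz vs Aoki: Yilmaz wins 12–9.
Yilmaz vs Varga: Yilmaz, 18–3.
Aoki vs Varga: Aoki wins 13–8.
Each nominee drops at least one matchup (Gupta loses to Aoki; Larsen loses to Gupta; Yilmaz loses to Gupta; Aoki loses to Yilmaz; Varga loses to Gupta); the cycle Gupta > Yilmaz > Aoki > Gupta rules out a Condorcet winner.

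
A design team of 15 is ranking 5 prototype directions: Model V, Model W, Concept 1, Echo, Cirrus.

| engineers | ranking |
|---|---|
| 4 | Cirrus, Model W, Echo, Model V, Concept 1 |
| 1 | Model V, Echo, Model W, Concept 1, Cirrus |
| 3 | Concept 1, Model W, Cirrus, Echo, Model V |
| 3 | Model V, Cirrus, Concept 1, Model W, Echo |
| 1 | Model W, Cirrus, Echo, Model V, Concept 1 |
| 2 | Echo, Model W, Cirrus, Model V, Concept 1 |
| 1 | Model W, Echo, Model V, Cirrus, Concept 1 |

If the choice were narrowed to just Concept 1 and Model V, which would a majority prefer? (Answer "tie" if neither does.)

Model V

Ballots ranking Concept 1 above Model V: 3.
Ballots ranking Model V above Concept 1: 15 − 3 = 12.
Model V wins the head-to-head 12–3.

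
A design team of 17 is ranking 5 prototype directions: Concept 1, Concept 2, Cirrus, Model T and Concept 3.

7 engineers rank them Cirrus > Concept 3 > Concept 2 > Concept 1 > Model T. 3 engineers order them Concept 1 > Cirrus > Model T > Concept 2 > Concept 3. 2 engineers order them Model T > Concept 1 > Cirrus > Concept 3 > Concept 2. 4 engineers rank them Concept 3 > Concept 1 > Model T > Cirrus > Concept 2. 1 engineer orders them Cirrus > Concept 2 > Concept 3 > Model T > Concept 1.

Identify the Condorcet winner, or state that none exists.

none

Check each pair by majority over 17 ballots:
Concept 1 vs Concept 2: Concept 1 wins 9–8.
Concept 1 vs Cirrus: Concept 1 wins 9–8.
Concept 1–Model T: Concept 1 14–3.
Concept 1–Concept 3: Concept 3 12–5.
Concept 2–Cirrus: Cirrus 17–0.
Concept 2–Model T: Model T 9–8.
Concept 2–Concept 3: Concept 3 13–4.
Cirrus vs Model T: Cirrus, 11–6.
Cirrus vs Concept 3: Cirrus, 13–4.
Model T vs Concept 3: Concept 3, 12–5.
No design is unbeaten: Concept 1 loses to Concept 3; Concept 2 loses to Concept 1; Cirrus loses to Concept 1; Model T loses to Concept 1; Concept 3 loses to Cirrus. In particular Concept 1 → Cirrus → Concept 3 → Concept 1 is a majority cycle — no Condorcet winner exists.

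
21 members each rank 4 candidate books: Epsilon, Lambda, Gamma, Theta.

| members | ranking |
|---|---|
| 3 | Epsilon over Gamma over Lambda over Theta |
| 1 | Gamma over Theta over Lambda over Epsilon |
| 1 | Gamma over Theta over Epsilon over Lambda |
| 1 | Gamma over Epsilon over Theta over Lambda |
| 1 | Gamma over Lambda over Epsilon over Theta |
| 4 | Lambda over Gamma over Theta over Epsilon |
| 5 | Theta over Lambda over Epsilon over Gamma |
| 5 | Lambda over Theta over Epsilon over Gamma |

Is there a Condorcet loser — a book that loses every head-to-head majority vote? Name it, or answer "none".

Head-to-head results (21 members):
Epsilon vs Lambda: 3+1+1 = 5 for Epsilon, 16 for Lambda — Lambda by 16–5.
Epsilon vs Gamma: Epsilon is ranked higher on 3+5+5 = 13 ballots, Gamma on 8. Epsilon wins 13–8.
Epsilon vs Theta: Epsilon is ranked higher on 3+1+1 = 5 ballots, Theta on 16. Theta wins 16–5.
Lambda–Gamma: Lambda 14–7.
Lambda vs Theta: Lambda wins 13–8.
Gamma vs Theta: Gamma, 11–10.
No book is winless: Epsilon beats Gamma; Lambda beats Epsilon; Gamma beats Theta; Theta beats Epsilon. There is no Condorcet loser.

none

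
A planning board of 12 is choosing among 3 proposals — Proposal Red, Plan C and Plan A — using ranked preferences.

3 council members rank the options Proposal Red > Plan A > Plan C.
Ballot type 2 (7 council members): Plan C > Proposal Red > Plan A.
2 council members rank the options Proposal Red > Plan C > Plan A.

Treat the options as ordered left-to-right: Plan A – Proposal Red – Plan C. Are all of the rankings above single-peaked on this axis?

yes

Axis positions: Plan A=1, Proposal Red=2, Plan C=3.
Ballot type 1 (peak Proposal Red at position 2): ranking walks positions 2-1-3, expanding outward from the peak — single-peaked.
Ballot type 2 (peak Plan C at position 3): ranking walks positions 3-2-1, expanding outward from the peak — single-peaked.
Ballot type 3 (peak Proposal Red at position 2): ranking walks positions 2-3-1, expanding outward from the peak — single-peaked.
Every ranking is single-peaked on this axis.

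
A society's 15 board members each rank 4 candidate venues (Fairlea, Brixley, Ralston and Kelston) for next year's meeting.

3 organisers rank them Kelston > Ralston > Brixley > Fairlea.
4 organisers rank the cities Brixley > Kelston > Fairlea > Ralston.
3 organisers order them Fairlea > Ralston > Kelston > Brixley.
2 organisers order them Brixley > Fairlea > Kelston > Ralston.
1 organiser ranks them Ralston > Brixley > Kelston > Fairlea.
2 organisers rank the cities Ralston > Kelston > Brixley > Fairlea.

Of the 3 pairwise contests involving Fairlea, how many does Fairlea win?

1

Fairlea against each rival (15 organisers):
Fairlea vs Brixley: Fairlea preferred on 3 ballots; Brixley wins 12–3.
Fairlea vs Ralston: Fairlea is ranked higher on 4+3+2 = 9 ballots, Ralston on 6. Fairlea wins 9–6.
Fairlea–Kelston: Kelston 10–5.
Fairlea beats Ralston; loses to Brixley, Kelston — 1 pairwise win.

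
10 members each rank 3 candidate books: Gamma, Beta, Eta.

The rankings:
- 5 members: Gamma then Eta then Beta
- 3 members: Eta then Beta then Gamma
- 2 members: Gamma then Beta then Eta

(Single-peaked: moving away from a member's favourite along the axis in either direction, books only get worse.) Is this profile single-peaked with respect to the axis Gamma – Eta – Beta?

Axis positions: Gamma=1, Eta=2, Beta=3.
Bloc 1 (peak Gamma at position 1): ranking walks positions 1-2-3, expanding outward from the peak — single-peaked.
Bloc 2 (peak Eta at position 2): ranking walks positions 2-3-1, expanding outward from the peak — single-peaked.
Bloc 3: ranking walks positions 1-3-2; Beta is ranked above Eta even though Eta lies between Beta and the peak Gamma on the axis — preferences dip and rise again. Not single-peaked.
Bloc 3 violates single-peakedness, so the profile is not single-peaked on this axis.

no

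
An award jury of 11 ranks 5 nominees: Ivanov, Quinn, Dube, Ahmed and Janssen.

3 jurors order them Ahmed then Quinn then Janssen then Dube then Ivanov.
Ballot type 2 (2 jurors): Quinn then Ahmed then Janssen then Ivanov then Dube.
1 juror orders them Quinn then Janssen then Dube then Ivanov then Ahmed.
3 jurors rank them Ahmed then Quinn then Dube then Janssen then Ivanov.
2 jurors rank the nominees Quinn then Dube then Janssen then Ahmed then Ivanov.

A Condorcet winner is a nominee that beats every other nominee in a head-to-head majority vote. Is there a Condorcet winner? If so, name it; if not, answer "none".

Head-to-head results (11 jurors):
Ivanov vs Quinn: Quinn wins 11–0.
Ivanov–Dube: Dube 9–2.
Ivanov vs Ahmed: 1 for Ivanov, 10 for Ahmed — Ahmed by 10–1.
Ivanov vs Janssen: Ivanov is ranked higher on 0 ballots, Janssen on 11. Janssen wins 11–0.
Quinn vs Dube: Quinn is ranked higher on 3+2+1+3+2 = 11 ballots, Dube on 0. Quinn wins 11–0.
Quinn vs Ahmed: Quinn preferred on 2+1+2 = 5 ballots; Ahmed wins 6–5.
Quinn vs Janssen: 3+2+1+3+2 = 11 for Quinn, 0 for Janssen — Quinn by 11–0.
Dube–Ahmed: Ahmed 8–3.
Dube vs Janssen: 3+2 = 5 for Dube, 6 for Janssen — Janssen by 6–5.
Ahmed vs Janssen: Ahmed, 8–3.
Ahmed defeats every rival head-to-head and is the Condorcet winner.

Ahmed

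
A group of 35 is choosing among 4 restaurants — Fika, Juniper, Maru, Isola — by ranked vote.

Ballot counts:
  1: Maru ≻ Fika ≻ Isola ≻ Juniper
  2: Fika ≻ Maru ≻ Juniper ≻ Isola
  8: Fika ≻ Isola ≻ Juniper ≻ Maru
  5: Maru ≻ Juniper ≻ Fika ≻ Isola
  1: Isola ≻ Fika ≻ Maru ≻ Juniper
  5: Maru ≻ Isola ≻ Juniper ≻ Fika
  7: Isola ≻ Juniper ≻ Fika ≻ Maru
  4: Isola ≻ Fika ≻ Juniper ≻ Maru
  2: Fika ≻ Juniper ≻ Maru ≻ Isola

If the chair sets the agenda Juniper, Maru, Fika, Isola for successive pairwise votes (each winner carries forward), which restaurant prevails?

Fika

Round 1: Juniper vs Maru — 21–14, Juniper advances.
Round 2: Juniper vs Fika — 17–18, Fika advances.
Round 3: Fika vs Isola — 18–17, Fika advances.
Fika survives the agenda.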